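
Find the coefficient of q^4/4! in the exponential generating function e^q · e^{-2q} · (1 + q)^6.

The EGF product rule gives c_4 = Σ_{k_1+k_2+k_3=4} C(4; k_1,k_2,k_3) · ∏ g_i(k_i), where e^q gives (1)^k; e^{-2q} gives (-2)^k; (1+q)^6 gives the falling factorial (6)_k.
g_1(k) for k = 0…4: 1, 1, 1, 1, 1.
g_2(k) for k = 0…4: 1, -2, 4, -8, 16.
g_3(k) for k = 0…4: 1, 6, 30, 120, 360.
First combine the last two factors: h(k) = Σ_j C(k,j)·g_2(j)·g_3(k−j) for k = 0…4: 1, 4, 10, 4, -56.
c_4 = Σ_k C(4,k)·g_1(k)·h(4−k) = 1·1·(-56) + 4·1·4 + 6·1·10 + 4·1·4 + 1·1·1 = −56 + 16 + 60 + 16 + 1 = 37.

37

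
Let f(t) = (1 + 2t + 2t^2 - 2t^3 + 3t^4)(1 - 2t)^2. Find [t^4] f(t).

(1 + 2t + 2t^2 - 2t^3 + 3t^4) has coefficients 1,2,2,-2,3 for degrees 0…4.
(1 - 2t)^2 has coefficients 1,-4,4,0,0 for degrees 0…4.
[t^4] = 1·0 + 2·0 + 2·4 − 2·(-4) + 3·1 = 19.

19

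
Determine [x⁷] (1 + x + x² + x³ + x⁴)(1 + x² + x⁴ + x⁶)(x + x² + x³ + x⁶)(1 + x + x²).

24

(1 + x + x² + x³ + x⁴) has coefficients 1,1,1,1,1 for degrees 0…4.
(1 + x² + x⁴ + x⁶) has coefficients 1,0,1,0,1,0,1,0 for degrees 0…7.
Multiplying by (x + x² + x³ + x⁶) gives running coefficients 0,1,1,2,1,2,2,2 for degrees 0…7.
Finally multiplying by (1 + x + x²), the product of all factors after the first has coefficients 0,1,2,4,4,5,5,6 for degrees 0…7.
[x⁷] = 1·6 + 1·5 + 1·5 + 1·4 + 1·4 = 24.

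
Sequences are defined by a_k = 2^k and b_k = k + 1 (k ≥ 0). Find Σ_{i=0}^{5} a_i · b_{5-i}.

This is [x^5] in the product of the two ordinary generating functions.
Σ = 1·6 + 2·5 + 4·4 + 8·3 + 16·2 + 32·1 = 120.

120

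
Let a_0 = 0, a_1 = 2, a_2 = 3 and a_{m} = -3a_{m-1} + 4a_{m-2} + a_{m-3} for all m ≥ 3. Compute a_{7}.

-860

The ordinary generating function has denominator 1 + 3q - 4q^2 - q^3.
Iterating the recurrence: a_0,…,a_{7} = 0, 2, 3, -1, 17, -52, 223, -860.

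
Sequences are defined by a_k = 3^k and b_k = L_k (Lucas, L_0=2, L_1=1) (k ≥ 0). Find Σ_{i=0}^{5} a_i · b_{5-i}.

The convolution is the t^5 coefficient of A(t)B(t).
Σ = 1·11 + 3·7 + 9·4 + 27·3 + 81·1 + 243·2 = 716.

716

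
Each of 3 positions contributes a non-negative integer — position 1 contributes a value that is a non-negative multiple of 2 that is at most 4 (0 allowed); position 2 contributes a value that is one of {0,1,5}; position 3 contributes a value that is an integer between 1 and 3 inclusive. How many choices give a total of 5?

3

The generating function for the choices is (1 + y^2 + y^4)·(1 + y + y^5)·(y + y^2 + y^3); the count is [y^5].
(1 + y^2 + y^4) has coefficients 1,0,1,0,1 for degrees 0…4.
(1 + y + y^5) has coefficients 1,1,0,0,0,1 for degrees 0…5.
Finally multiplying by (y + y^2 + y^3), the product of all factors after the first has coefficients 0,1,2,2,1,0 for degrees 0…5.
[y^5] = 1·0 + 1·2 + 1·1 = 3.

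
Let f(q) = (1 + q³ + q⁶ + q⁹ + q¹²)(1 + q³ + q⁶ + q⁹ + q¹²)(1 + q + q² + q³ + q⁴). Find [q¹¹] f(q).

4

(1 + q³ + q⁶ + q⁹ + q¹²) has coefficients 1,0,0,1,0,0,1,0,0,1,0,0 for degrees 0…11.
(1 + q³ + q⁶ + q⁹ + q¹²) has coefficients 1,0,0,1,0,0,1,0,0,1,0,0 for degrees 0…11.
Finally multiplying by (1 + q + q² + q³ + q⁴), the product of all factors after the first has coefficients 1,1,1,2,2,1,2,2,1,2,2,1 for degrees 0…11.
[q¹¹] = 1·1 + 1·1 + 1·1 + 1·1 = 4.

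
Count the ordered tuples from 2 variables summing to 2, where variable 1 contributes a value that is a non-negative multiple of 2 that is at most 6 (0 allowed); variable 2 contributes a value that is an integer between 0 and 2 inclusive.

The generating function for the choices is (1 + x^2 + x^4 + x^6)·(1 + x + x^2); the count is [x^2].
(1 + x^2 + x^4 + x^6) has coefficients 1,0,1 for degrees 0…2.
(1 + x + x^2) has coefficients 1,1,1 for degrees 0…2.
[x^2] = 1·1 + 1·1 = 2.

2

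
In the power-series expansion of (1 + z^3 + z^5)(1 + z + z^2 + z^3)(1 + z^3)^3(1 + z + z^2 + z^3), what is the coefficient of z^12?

(1 + z^3 + z^5) has coefficients 1,0,0,1,0,1 for degrees 0…5.
(1 + z + z^2 + z^3) has coefficients 1,1,1,1,0,0,0,0,0,0,0,0,0 for degrees 0…12.
Multiplying by (1 + z^3)^3 gives running coefficients 1,1,1,4,3,3,6,3,3,4,1,1,1 for degrees 0…12.
Finally multiplying by (1 + z + z^2 + z^3), the product of all factors after the first has coefficients 1,2,3,7,9,11,16,15,15,16,11,9,7 for degrees 0…12.
[z^12] = 1·7 + 1·16 + 1·15 = 38.

38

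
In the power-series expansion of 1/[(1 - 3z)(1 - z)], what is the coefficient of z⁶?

1093

The denominator gives the recurrence a_n = 4a_(n−1) − 3a_(n−2) for n ≥ 2; the numerator fixes a_0 = 1, a_1 = 4.
Iterating: 1, 4, 13, 40, 121, 364, 1093, so a_6 = 1093.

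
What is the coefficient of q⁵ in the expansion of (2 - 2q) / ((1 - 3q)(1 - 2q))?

908

The denominator gives the recurrence a_n = 5a_(n−1) − 6a_(n−2) for n ≥ 2; the numerator fixes a_0 = 2, a_1 = 8.
Iterating: 2, 8, 28, 92, 292, 908, so a_5 = 908.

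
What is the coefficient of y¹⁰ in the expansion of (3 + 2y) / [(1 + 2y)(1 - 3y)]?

130727

The denominator gives the recurrence a_n = a_(n−1) + 6a_(n−2) for n ≥ 2; the numerator fixes a_0 = 3, a_1 = 5.
Iterating: 3, 5, 23, 53, 191, 509, 1655, 4709, 14639, 42893, 130727, so a_10 = 130727.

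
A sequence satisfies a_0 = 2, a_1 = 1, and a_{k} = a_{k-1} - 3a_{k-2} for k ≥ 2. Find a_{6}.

10

The ordinary generating function has denominator 1 - q + 3q^2.
Iterating the recurrence: a_0,…,a_{6} = 2, 1, -5, -8, 7, 31, 10.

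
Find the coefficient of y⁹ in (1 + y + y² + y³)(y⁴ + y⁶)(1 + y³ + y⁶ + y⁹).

(1 + y + y² + y³) has coefficients 1,1,1,1 for degrees 0…3.
(y⁴ + y⁶) has coefficients 0,0,0,0,1,0,1,0,0,0 for degrees 0…9.
Finally multiplying by (1 + y³ + y⁶ + y⁹), the product of all factors after the first has coefficients 0,0,0,0,1,0,1,1,0,1 for degrees 0…9.
[y⁹] = 1·1 + 1·0 + 1·1 + 1·1 = 3.

3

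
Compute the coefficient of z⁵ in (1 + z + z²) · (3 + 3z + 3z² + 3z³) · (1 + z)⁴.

123

(1 + z + z²) has coefficients 1,1,1 for degrees 0…2.
(3 + 3z + 3z² + 3z³) has coefficients 3,3,3,3,0,0 for degrees 0…5.
Finally multiplying by (1 + z)⁴, the product of all factors after the first has coefficients 3,15,33,45,45,33 for degrees 0…5.
[z⁵] = 1·33 + 1·45 + 1·45 = 123.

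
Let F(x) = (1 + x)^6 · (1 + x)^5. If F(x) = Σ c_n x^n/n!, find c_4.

The EGF product rule gives c_4 = Σ_{k_1+k_2=4} C(4; k_1,k_2) · ∏ g_i(k_i), where (1+x)^6 gives the falling factorial (6)_k; (1+x)^5 gives the falling factorial (5)_k.
g_1(k) for k = 0…4: 1, 6, 30, 120, 360.
g_2(k) for k = 0…4: 1, 5, 20, 60, 120.
c_4 = Σ_k C(4,k)·g_1(k)·g_2(4−k) = 1·1·120 + 4·6·60 + 6·30·20 + 4·120·5 + 1·360·1 = 120 + 1440 + 3600 + 2400 + 360 = 7920.

7920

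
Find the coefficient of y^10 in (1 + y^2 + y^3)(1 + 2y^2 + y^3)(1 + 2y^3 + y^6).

2

(1 + y^2 + y^3) has coefficients 1,0,1,1 for degrees 0…3.
(1 + 2y^2 + y^3) has coefficients 1,0,2,1,0,0,0,0,0,0,0 for degrees 0…10.
Finally multiplying by (1 + 2y^3 + y^6), the product of all factors after the first has coefficients 1,0,2,3,0,4,3,0,2,1,0 for degrees 0…10.
[y^10] = 1·0 + 1·2 + 1·0 = 2.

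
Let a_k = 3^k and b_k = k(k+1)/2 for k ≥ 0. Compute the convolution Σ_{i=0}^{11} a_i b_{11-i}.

199248

The convolution is the t^11 coefficient of A(t)B(t).
Σ = 1·66 + 3·55 + 9·45 + 27·36 + 81·28 + 243·21 + 729·15 + 2187·10 + 6561·6 + 19683·3 + 59049·1 + 177147·0 = 199248.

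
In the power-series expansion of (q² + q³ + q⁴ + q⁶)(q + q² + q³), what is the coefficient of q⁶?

2

(q² + q³ + q⁴ + q⁶) has coefficients 0,0,1,1,1,0,1 for degrees 0…6.
(q + q² + q³) has coefficients 0,1,1,1,0,0,0 for degrees 0…6.
[q⁶] = 1·0 + 1·1 + 1·1 + 1·0 = 2.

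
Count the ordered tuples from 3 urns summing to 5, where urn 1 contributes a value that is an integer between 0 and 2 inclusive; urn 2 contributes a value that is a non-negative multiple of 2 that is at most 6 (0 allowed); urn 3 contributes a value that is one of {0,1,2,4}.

The generating function for the choices is (1 + x + x^2)·(1 + x^2 + x^4 + x^6)·(1 + x + x^2 + x^4); the count is [x^5].
(1 + x + x^2) has coefficients 1,1,1 for degrees 0…2.
(1 + x^2 + x^4 + x^6) has coefficients 1,0,1,0,1,0 for degrees 0…5.
Finally multiplying by (1 + x + x^2 + x^4), the product of all factors after the first has coefficients 1,1,2,1,3,1 for degrees 0…5.
[x^5] = 1·1 + 1·3 + 1·1 = 5.

5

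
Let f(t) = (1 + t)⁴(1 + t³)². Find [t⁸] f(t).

6

(1 + t)⁴ has coefficients 1,4,6,4,1 for degrees 0…4.
(1 + t³)² has coefficients 1,0,0,2,0,0,1,0,0 for degrees 0…8.
[t⁸] = 1·0 + 4·0 + 6·1 + 4·0 + 1·0 = 6.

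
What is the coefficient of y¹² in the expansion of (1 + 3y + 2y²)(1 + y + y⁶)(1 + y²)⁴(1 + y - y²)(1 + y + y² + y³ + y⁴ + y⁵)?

(1 + 3y + 2y²) has coefficients 1,3,2 for degrees 0…2.
(1 + y + y⁶) has coefficients 1,1,0,0,0,0,1,0,0,0,0,0,0 for degrees 0…12.
Multiplying by (1 + y²)⁴ gives running coefficients 1,1,4,4,6,6,5,4,5,1,6,0,4 for degrees 0…12.
Multiplying by (1 + y - y²) gives running coefficients 1,2,4,7,6,8,5,3,4,2,2,5,-2 for degrees 0…12.
Finally multiplying by (1 + y + y² + y³ + y⁴ + y⁵), the product of all factors after the first has coefficients 1,3,7,14,20,28,32,33,33,28,24,21,14 for degrees 0…12.
[y¹²] = 1·14 + 3·21 + 2·24 = 125.

125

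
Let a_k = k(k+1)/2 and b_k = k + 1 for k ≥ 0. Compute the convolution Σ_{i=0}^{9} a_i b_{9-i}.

495

Write out a_i and b_{9-i} for i = 0,…,9 and sum the products.
Σ = 0·10 + 1·9 + 3·8 + 6·7 + 10·6 + 15·5 + 21·4 + 28·3 + 36·2 + 45·1 = 495.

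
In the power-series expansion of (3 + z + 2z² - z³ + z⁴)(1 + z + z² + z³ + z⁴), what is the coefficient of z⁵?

3

(3 + z + 2z² - z³ + z⁴) has coefficients 3,1,2,-1,1 for degrees 0…4.
(1 + z + z² + z³ + z⁴) has coefficients 1,1,1,1,1,0 for degrees 0…5.
[z⁵] = 3·0 + 1·1 + 2·1 − 1·1 + 1·1 = 3.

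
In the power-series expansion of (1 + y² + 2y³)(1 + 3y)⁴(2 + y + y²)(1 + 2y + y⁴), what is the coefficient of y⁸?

(1 + y² + 2y³) has coefficients 1,0,1,2 for degrees 0…3.
(1 + 3y)⁴ has coefficients 1,12,54,108,81,0,0,0,0 for degrees 0…8.
Multiplying by (2 + y + y²) gives running coefficients 2,25,121,282,324,189,81,0,0 for degrees 0…8.
Finally multiplying by (1 + 2y + y⁴), the product of all factors after the first has coefficients 2,29,171,524,890,862,580,444,324 for degrees 0…8.
[y⁸] = 1·324 + 1·580 + 2·862 = 2628.

2628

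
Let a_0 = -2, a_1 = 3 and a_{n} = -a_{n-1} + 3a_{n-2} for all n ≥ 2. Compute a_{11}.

15003

The ordinary generating function has denominator 1 + y - 3y^2.
Iterating the recurrence: a_0,…,a_{11} = -2, 3, -9, 18, -45, 99, -234, 531, -1233, 2826, -6525, 15003.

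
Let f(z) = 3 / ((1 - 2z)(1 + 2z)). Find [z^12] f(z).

The denominator gives the recurrence a_n = 4a_(n−2) for n ≥ 2; the numerator fixes a_0 = 3, a_1 = 0.
Iterating: 3, 0, 12, 0, 48, 0, 192, 0, 768, 0, 3072, 0, 12288, so a_12 = 12288.

12288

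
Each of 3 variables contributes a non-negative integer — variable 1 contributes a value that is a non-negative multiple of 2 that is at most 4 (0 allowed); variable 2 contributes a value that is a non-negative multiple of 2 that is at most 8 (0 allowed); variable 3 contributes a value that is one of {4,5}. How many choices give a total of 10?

3

The generating function for the choices is (1 + y^2 + y^4)·(1 + y^2 + y^4 + y^6 + y^8)·(y^4 + y^5); the count is [y^10].
(1 + y^2 + y^4) has coefficients 1,0,1,0,1 for degrees 0…4.
(1 + y^2 + y^4 + y^6 + y^8) has coefficients 1,0,1,0,1,0,1,0,1,0,0 for degrees 0…10.
Finally multiplying by (y^4 + y^5), the product of all factors after the first has coefficients 0,0,0,0,1,1,1,1,1,1,1 for degrees 0…10.
[y^10] = 1·1 + 1·1 + 1·1 = 3.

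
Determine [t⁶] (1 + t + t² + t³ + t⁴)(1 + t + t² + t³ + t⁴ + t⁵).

4

(1 + t + t² + t³ + t⁴) has coefficients 1,1,1,1,1 for degrees 0…4.
(1 + t + t² + t³ + t⁴ + t⁵) has coefficients 1,1,1,1,1,1,0 for degrees 0…6.
[t⁶] = 1·0 + 1·1 + 1·1 + 1·1 + 1·1 = 4.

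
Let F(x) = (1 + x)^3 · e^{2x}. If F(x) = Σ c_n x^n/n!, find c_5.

992

The EGF product rule gives c_5 = Σ_{k_1+k_2=5} C(5; k_1,k_2) · ∏ g_i(k_i), where (1+x)^3 gives the falling factorial (3)_k; e^{2x} gives (2)^k.
g_1(k) for k = 0…5: 1, 3, 6, 6, 0, 0.
g_2(k) for k = 0…5: 1, 2, 4, 8, 16, 32.
c_5 = Σ_k C(5,k)·g_1(k)·g_2(5−k) = 1·1·32 + 5·3·16 + 10·6·8 + 10·6·4 = 32 + 240 + 480 + 240 = 992.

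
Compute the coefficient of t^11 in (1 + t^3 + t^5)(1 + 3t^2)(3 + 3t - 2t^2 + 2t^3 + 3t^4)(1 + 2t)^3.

253

(1 + t^3 + t^5) has coefficients 1,0,0,1,0,1 for degrees 0…5.
(1 + 3t^2) has coefficients 1,0,3,0,0,0,0,0,0,0,0,0 for degrees 0…11.
Multiplying by (3 + 3t - 2t^2 + 2t^3 + 3t^4) gives running coefficients 3,3,7,11,-3,6,9,0,0,0,0,0 for degrees 0…11.
Finally multiplying by (1 + 2t)^3, the product of all factors after the first has coefficients 3,21,61,113,171,176,97,102,156,72,0,0 for degrees 0…11.
[t^11] = 1·0 + 1·156 + 1·97 = 253.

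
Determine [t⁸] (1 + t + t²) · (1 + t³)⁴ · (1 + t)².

(1 + t + t²) has coefficients 1,1,1 for degrees 0…2.
(1 + t³)⁴ has coefficients 1,0,0,4,0,0,6,0,0 for degrees 0…8.
Finally multiplying by (1 + t)², the product of all factors after the first has coefficients 1,2,1,4,8,4,6,12,6 for degrees 0…8.
[t⁸] = 1·6 + 1·12 + 1·6 = 24.

24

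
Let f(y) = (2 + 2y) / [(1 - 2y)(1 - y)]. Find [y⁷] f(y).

Partial fractions give a closed form: a_n = (6)·2^n + (-4)·1^n.
At n = 7: a_7 = 764.

764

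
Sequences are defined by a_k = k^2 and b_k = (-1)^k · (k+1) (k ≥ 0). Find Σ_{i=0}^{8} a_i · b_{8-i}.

20

This is [x^8] in the product of the two ordinary generating functions.
Σ = 0·9 + 1·(-8) + 4·7 + 9·(-6) + 16·5 + 25·(-4) + 36·3 + 49·(-2) + 64·1 = 20.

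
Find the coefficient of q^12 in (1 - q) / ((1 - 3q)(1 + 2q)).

The denominator gives the recurrence a_n = a_(n−1) + 6a_(n−2) for n ≥ 2; the numerator fixes a_0 = 1, a_1 = 0.
Iterating: 1, 0, 6, 6, 42, 78, 330, 798, 2778, 7566, 24234, 69630, 215034, so a_12 = 215034.

215034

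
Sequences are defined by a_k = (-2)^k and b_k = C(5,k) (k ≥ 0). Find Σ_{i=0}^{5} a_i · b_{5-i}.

-1

This is [x^5] in the product of the two ordinary generating functions.
Σ = 1·1 − 2·5 + 4·10 − 8·10 + 16·5 − 32·1 = -1.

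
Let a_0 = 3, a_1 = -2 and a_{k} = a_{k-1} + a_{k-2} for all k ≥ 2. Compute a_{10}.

The ordinary generating function has denominator 1 - y - y^2.
Iterating the recurrence: a_0,…,a_{10} = 3, -2, 1, -1, 0, -1, -1, -2, -3, -5, -8.

-8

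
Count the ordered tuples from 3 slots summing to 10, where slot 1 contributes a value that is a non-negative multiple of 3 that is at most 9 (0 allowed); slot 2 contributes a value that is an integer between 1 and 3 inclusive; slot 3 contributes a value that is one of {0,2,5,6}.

4

The generating function for the choices is (1 + x^3 + x^6 + x^9)·(x + x^2 + x^3)·(1 + x^2 + x^5 + x^6); the count is [x^10].
(1 + x^3 + x^6 + x^9) has coefficients 1,0,0,1,0,0,1,0,0,1 for degrees 0…9.
(x + x^2 + x^3) has coefficients 0,1,1,1,0,0,0,0,0,0,0 for degrees 0…10.
Finally multiplying by (1 + x^2 + x^5 + x^6), the product of all factors after the first has coefficients 0,1,1,2,1,1,1,2,2,1,0 for degrees 0…10.
[x^10] = 1·0 + 1·2 + 1·1 + 1·1 = 4.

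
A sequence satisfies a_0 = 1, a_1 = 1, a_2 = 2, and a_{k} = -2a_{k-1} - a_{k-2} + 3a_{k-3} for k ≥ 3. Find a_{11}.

The ordinary generating function has denominator 1 + 2q + q^2 - 3q^3.
Iterating the recurrence: a_0,…,a_{11} = 1, 1, 2, -2, 5, -2, -7, 31, -61, 70, 14, -281.

-281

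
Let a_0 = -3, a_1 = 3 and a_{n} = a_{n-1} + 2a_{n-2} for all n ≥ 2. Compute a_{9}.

The ordinary generating function has denominator 1 - z - 2z^2.
Iterating the recurrence: a_0,…,a_{9} = -3, 3, -3, 3, -3, 3, -3, 3, -3, 3.

3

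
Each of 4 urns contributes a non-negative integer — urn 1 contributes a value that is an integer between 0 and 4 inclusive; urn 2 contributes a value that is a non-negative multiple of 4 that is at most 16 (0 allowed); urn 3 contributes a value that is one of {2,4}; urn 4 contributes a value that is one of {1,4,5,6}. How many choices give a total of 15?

The generating function for the choices is (1 + x + x^2 + x^3 + x^4)·(1 + x^4 + x^8 + x^12 + x^16)·(x^2 + x^4)·(x + x^4 + x^5 + x^6); the count is [x^15].
(1 + x + x^2 + x^3 + x^4) has coefficients 1,1,1,1,1 for degrees 0…4.
(1 + x^4 + x^8 + x^12 + x^16) has coefficients 1,0,0,0,1,0,0,0,1,0,0,0,1,0,0,0 for degrees 0…15.
Multiplying by (x^2 + x^4) gives running coefficients 0,0,1,0,1,0,1,0,1,0,1,0,1,0,1,0 for degrees 0…15.
Finally multiplying by (x + x^4 + x^5 + x^6), the product of all factors after the first has coefficients 0,0,0,1,0,1,1,2,2,2,2,2,2,2,2,2 for degrees 0…15.
[x^15] = 1·2 + 1·2 + 1·2 + 1·2 + 1·2 = 10.

10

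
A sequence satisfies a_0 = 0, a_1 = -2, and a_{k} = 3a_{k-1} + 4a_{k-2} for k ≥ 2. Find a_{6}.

-1638

The ordinary generating function has denominator 1 - 3q - 4q^2.
Iterating the recurrence: a_0,…,a_{6} = 0, -2, -6, -26, -102, -410, -1638.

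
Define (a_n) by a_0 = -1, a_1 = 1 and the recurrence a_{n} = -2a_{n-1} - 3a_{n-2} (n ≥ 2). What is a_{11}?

-197

The ordinary generating function has denominator 1 + 2y + 3y^2.
Iterating the recurrence: a_0,…,a_{11} = -1, 1, 1, -5, 7, 1, -23, 43, -17, -95, 241, -197.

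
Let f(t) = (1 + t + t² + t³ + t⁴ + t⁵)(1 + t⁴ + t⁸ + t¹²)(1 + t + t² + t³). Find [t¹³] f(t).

6

(1 + t + t² + t³ + t⁴ + t⁵) has coefficients 1,1,1,1,1,1 for degrees 0…5.
(1 + t⁴ + t⁸ + t¹²) has coefficients 1,0,0,0,1,0,0,0,1,0,0,0,1,0 for degrees 0…13.
Finally multiplying by (1 + t + t² + t³), the product of all factors after the first has coefficients 1,1,1,1,1,1,1,1,1,1,1,1,1,1 for degrees 0…13.
[t¹³] = 1·1 + 1·1 + 1·1 + 1·1 + 1·1 + 1·1 = 6.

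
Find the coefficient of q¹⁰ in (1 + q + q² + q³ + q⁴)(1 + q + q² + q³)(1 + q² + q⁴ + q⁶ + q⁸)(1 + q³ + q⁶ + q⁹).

(1 + q + q² + q³ + q⁴) has coefficients 1,1,1,1,1 for degrees 0…4.
(1 + q + q² + q³) has coefficients 1,1,1,1,0,0,0,0,0,0,0 for degrees 0…10.
Multiplying by (1 + q² + q⁴ + q⁶ + q⁸) gives running coefficients 1,1,2,2,2,2,2,2,2,2,1 for degrees 0…10.
Finally multiplying by (1 + q³ + q⁶ + q⁹), the product of all factors after the first has coefficients 1,1,2,3,3,4,5,5,6,7,6 for degrees 0…10.
[q¹⁰] = 1·6 + 1·7 + 1·6 + 1·5 + 1·5 = 29.

29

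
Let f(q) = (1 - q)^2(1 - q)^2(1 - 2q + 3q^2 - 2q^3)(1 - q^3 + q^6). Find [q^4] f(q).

41

(1 - q)^2 has coefficients 1,-2,1 for degrees 0…2.
(1 - q)^2 has coefficients 1,-2,1,0,0 for degrees 0…4.
Multiplying by (1 - 2q + 3q^2 - 2q^3) gives running coefficients 1,-4,8,-10,7 for degrees 0…4.
Finally multiplying by (1 - q^3 + q^6), the product of all factors after the first has coefficients 1,-4,8,-11,11 for degrees 0…4.
[q^4] = 1·11 − 2·(-11) + 1·8 = 41.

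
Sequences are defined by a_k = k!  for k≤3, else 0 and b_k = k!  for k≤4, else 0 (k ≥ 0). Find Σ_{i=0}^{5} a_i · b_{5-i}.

48

The convolution is the x^5 coefficient of A(x)B(x).
Σ = 1·0 + 1·24 + 2·6 + 6·2 + 0·1 + 0·1 = 48.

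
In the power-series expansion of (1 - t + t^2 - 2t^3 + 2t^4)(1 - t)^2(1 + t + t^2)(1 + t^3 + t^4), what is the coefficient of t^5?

-4

(1 - t + t^2 - 2t^3 + 2t^4) has coefficients 1,-1,1,-2,2 for degrees 0…4.
(1 - t)^2 has coefficients 1,-2,1,0,0,0 for degrees 0…5.
Multiplying by (1 + t + t^2) gives running coefficients 1,-1,0,-1,1,0 for degrees 0…5.
Finally multiplying by (1 + t^3 + t^4), the product of all factors after the first has coefficients 1,-1,0,0,1,-1 for degrees 0…5.
[t^5] = 1·(-1) − 1·1 + 1·0 − 2·0 + 2·(-1) = -4.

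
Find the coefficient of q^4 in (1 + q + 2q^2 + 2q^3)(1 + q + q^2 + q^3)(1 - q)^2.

(1 + q + 2q^2 + 2q^3) has coefficients 1,1,2,2 for degrees 0…3.
(1 + q + q^2 + q^3) has coefficients 1,1,1,1,0 for degrees 0…4.
Finally multiplying by (1 - q)^2, the product of all factors after the first has coefficients 1,-1,0,0,-1 for degrees 0…4.
[q^4] = 1·(-1) + 1·0 + 2·0 + 2·(-1) = -3.

-3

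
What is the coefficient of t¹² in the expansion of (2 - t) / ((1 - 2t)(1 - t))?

12287

The denominator gives the recurrence a_n = 3a_(n−1) − 2a_(n−2) for n ≥ 3; the numerator fixes a_0 = 2, a_1 = 5, a_2 = 11.
Iterating: 2, 5, 11, 23, 47, 95, 191, 383, 767, 1535, 3071, 6143, 12287, so a_12 = 12287.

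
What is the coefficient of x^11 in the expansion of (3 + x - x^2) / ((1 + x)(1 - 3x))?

428105

The denominator gives the recurrence a_n = 2a_(n−1) + 3a_(n−2) for n ≥ 3; the numerator fixes a_0 = 3, a_1 = 7, a_2 = 22.
Iterating: 3, 7, 22, 65, 196, 587, 1762, 5285, 15856, 47567, 142702, 428105, so a_11 = 428105.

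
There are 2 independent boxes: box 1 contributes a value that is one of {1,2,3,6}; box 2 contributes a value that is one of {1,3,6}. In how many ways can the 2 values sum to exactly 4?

The generating function for the choices is (y + y^2 + y^3 + y^6)·(y + y^3 + y^6); the count is [y^4].
(y + y^2 + y^3 + y^6) has coefficients 0,1,1,1,0 for degrees 0…4.
(y + y^3 + y^6) has coefficients 0,1,0,1,0 for degrees 0…4.
[y^4] = 1·1 + 1·0 + 1·1 = 2.

2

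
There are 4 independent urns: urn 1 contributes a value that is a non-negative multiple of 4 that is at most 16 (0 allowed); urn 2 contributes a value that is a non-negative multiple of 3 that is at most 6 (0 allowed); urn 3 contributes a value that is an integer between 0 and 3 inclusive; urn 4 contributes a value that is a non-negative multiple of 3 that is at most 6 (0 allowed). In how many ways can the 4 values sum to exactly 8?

The generating function for the choices is (1 + y⁴ + y⁸ + y¹² + y¹⁶)·(1 + y³ + y⁶)·(1 + y + y² + y³)·(1 + y³ + y⁶); the count is [y⁸].
(1 + y⁴ + y⁸ + y¹² + y¹⁶) has coefficients 1,0,0,0,1,0,0,0,1 for degrees 0…8.
(1 + y³ + y⁶) has coefficients 1,0,0,1,0,0,1,0,0 for degrees 0…8.
Multiplying by (1 + y + y² + y³) gives running coefficients 1,1,1,2,1,1,2,1,1 for degrees 0…8.
Finally multiplying by (1 + y³ + y⁶), the product of all factors after the first has coefficients 1,1,1,3,2,2,5,3,3 for degrees 0…8.
[y⁸] = 1·3 + 1·2 + 1·1 = 6.

6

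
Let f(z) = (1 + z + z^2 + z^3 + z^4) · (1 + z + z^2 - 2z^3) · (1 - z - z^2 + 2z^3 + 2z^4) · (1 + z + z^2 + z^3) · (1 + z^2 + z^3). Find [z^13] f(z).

(1 + z + z^2 + z^3 + z^4) has coefficients 1,1,1,1,1 for degrees 0…4.
(1 + z + z^2 - 2z^3) has coefficients 1,1,1,-2,0,0,0,0,0,0,0,0,0,0 for degrees 0…13.
Multiplying by (1 - z - z^2 + 2z^3 + 2z^4) gives running coefficients 1,0,-1,-2,5,6,-2,-4,0,0,0,0,0,0 for degrees 0…13.
Multiplying by (1 + z + z^2 + z^3) gives running coefficients 1,1,0,-2,2,8,7,5,0,-6,-4,0,0,0 for degrees 0…13.
Finally multiplying by (1 + z^2 + z^3), the product of all factors after the first has coefficients 1,1,1,0,3,6,7,15,15,6,1,-6,-10,-4 for degrees 0…13.
[z^13] = 1·(-4) + 1·(-10) + 1·(-6) + 1·1 + 1·6 = -13.

-13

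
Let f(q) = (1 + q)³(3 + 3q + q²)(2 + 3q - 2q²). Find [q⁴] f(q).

(1 + q)³ has coefficients 1,3,3,1 for degrees 0…3.
(3 + 3q + q²) has coefficients 3,3,1,0,0 for degrees 0…4.
Finally multiplying by (2 + 3q - 2q²), the product of all factors after the first has coefficients 6,15,5,-3,-2 for degrees 0…4.
[q⁴] = 1·(-2) + 3·(-3) + 3·5 + 1·15 = 19.

19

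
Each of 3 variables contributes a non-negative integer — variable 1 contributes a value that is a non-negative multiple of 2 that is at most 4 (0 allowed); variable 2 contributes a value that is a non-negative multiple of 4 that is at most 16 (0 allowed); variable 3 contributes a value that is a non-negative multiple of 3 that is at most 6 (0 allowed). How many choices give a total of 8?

3

The generating function for the choices is (1 + z^2 + z^4)·(1 + z^4 + z^8 + z^12 + z^16)·(1 + z^3 + z^6); the count is [z^8].
(1 + z^2 + z^4) has coefficients 1,0,1,0,1 for degrees 0…4.
(1 + z^4 + z^8 + z^12 + z^16) has coefficients 1,0,0,0,1,0,0,0,1 for degrees 0…8.
Finally multiplying by (1 + z^3 + z^6), the product of all factors after the first has coefficients 1,0,0,1,1,0,1,1,1 for degrees 0…8.
[z^8] = 1·1 + 1·1 + 1·1 = 3.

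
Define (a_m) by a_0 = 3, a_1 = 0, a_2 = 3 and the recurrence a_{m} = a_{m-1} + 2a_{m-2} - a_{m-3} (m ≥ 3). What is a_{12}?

The ordinary generating function has denominator 1 - x - 2x^2 + x^3.
Iterating the recurrence: a_0,…,a_{12} = 3, 0, 3, 0, 6, 3, 15, 15, 42, 57, 126, 198, 393.

393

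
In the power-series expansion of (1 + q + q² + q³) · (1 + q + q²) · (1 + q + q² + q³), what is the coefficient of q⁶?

(1 + q + q² + q³) has coefficients 1,1,1,1 for degrees 0…3.
(1 + q + q²) has coefficients 1,1,1,0,0,0,0 for degrees 0…6.
Finally multiplying by (1 + q + q² + q³), the product of all factors after the first has coefficients 1,2,3,3,2,1,0 for degrees 0…6.
[q⁶] = 1·0 + 1·1 + 1·2 + 1·3 = 6.

6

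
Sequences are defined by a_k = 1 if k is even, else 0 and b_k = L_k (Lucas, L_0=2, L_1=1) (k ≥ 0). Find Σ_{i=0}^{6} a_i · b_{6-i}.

30

This is [x^6] in the product of the two ordinary generating functions.
Σ = 1·18 + 0·11 + 1·7 + 0·4 + 1·3 + 0·1 + 1·2 = 30.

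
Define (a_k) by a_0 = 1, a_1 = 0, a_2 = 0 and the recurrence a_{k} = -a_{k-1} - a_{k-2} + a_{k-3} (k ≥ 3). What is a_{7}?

-3

The ordinary generating function has denominator 1 + q + q^2 - q^3.
Iterating the recurrence: a_0,…,a_{7} = 1, 0, 0, 1, -1, 0, 2, -3.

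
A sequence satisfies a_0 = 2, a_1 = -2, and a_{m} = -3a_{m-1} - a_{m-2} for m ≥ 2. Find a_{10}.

8362

The ordinary generating function has denominator 1 + 3y + y^2.
Iterating the recurrence: a_0,…,a_{10} = 2, -2, 4, -10, 26, -68, 178, -466, 1220, -3194, 8362.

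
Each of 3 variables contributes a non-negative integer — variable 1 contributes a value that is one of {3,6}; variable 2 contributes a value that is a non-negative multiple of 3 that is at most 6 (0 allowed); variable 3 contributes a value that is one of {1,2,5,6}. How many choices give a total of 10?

The generating function for the choices is (z³ + z⁶)·(1 + z³ + z⁶)·(z + z² + z⁵ + z⁶); the count is [z¹⁰].
(z³ + z⁶) has coefficients 0,0,0,1,0,0,1 for degrees 0…6.
(1 + z³ + z⁶) has coefficients 1,0,0,1,0,0,1,0,0,0,0 for degrees 0…10.
Finally multiplying by (z + z² + z⁵ + z⁶), the product of all factors after the first has coefficients 0,1,1,0,1,2,1,1,2,1,0 for degrees 0…10.
[z¹⁰] = 1·1 + 1·1 = 2.

2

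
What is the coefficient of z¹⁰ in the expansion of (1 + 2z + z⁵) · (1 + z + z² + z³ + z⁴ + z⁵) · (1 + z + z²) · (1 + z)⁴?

87

(1 + 2z + z⁵) has coefficients 1,2,0,0,0,1 for degrees 0…5.
(1 + z + z² + z³ + z⁴ + z⁵) has coefficients 1,1,1,1,1,1,0,0,0,0,0 for degrees 0…10.
Multiplying by (1 + z + z²) gives running coefficients 1,2,3,3,3,3,2,1,0,0,0 for degrees 0…10.
Finally multiplying by (1 + z)⁴, the product of all factors after the first has coefficients 1,6,17,31,42,47,47,42,31,17,6 for degrees 0…10.
[z¹⁰] = 1·6 + 2·17 + 1·47 = 87.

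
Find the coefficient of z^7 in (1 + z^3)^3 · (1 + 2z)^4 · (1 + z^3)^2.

(1 + z^3)^3 has coefficients 1,0,0,3,0,0,3,0 for degrees 0…7.
(1 + 2z)^4 has coefficients 1,8,24,32,16,0,0,0 for degrees 0…7.
Finally multiplying by (1 + z^3)^2, the product of all factors after the first has coefficients 1,8,24,34,32,48,65,40 for degrees 0…7.
[z^7] = 1·40 + 3·32 + 3·8 = 160.

160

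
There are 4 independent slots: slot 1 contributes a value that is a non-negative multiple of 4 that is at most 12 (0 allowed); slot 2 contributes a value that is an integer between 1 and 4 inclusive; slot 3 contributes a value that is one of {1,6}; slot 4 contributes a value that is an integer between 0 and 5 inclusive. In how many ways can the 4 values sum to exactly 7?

The generating function for the choices is (1 + z^4 + z^8 + z^12)·(z + z^2 + z^3 + z^4)·(z + z^6)·(1 + z + z^2 + z^3 + z^4 + z^5); the count is [z^7].
(1 + z^4 + z^8 + z^12) has coefficients 1,0,0,0,1,0,0,0 for degrees 0…7.
(z + z^2 + z^3 + z^4) has coefficients 0,1,1,1,1,0,0,0 for degrees 0…7.
Multiplying by (z + z^6) gives running coefficients 0,0,1,1,1,1,0,1 for degrees 0…7.
Finally multiplying by (1 + z + z^2 + z^3 + z^4 + z^5), the product of all factors after the first has coefficients 0,0,1,2,3,4,4,5 for degrees 0…7.
[z^7] = 1·5 + 1·2 = 7.

7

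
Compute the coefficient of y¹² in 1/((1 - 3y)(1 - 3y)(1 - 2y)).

The denominator gives the recurrence a_n = 8a_(n−1) − 21a_(n−2) + 18a_(n−3) for n ≥ 3; the numerator fixes a_0 = 1, a_1 = 8, a_2 = 43.
Iterating: 1, 8, 43, 194, 793, 3044, 11191, 39878, 138805, 474440, 1598419, 5322602, 17553937, so a_12 = 17553937.

17553937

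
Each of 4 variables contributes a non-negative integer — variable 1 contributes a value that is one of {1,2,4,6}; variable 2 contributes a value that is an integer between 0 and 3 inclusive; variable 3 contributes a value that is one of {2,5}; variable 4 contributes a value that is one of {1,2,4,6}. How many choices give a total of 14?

10

The generating function for the choices is (t + t^2 + t^4 + t^6)·(1 + t + t^2 + t^3)·(t^2 + t^5)·(t + t^2 + t^4 + t^6); the count is [t^14].
(t + t^2 + t^4 + t^6) has coefficients 0,1,1,0,1,0,1 for degrees 0…6.
(1 + t + t^2 + t^3) has coefficients 1,1,1,1,0,0,0,0,0,0,0,0,0,0,0 for degrees 0…14.
Multiplying by (t^2 + t^5) gives running coefficients 0,0,1,1,1,2,1,1,1,0,0,0,0,0,0 for degrees 0…14.
Finally multiplying by (t + t^2 + t^4 + t^6), the product of all factors after the first has coefficients 0,0,0,1,2,2,4,4,4,5,3,3,2,1,1 for degrees 0…14.
[t^14] = 1·1 + 1·2 + 1·3 + 1·4 = 10.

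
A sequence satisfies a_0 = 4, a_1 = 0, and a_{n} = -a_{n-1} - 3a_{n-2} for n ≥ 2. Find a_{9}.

-420

The ordinary generating function has denominator 1 + x + 3x^2.
Iterating the recurrence: a_0,…,a_{9} = 4, 0, -12, 12, 24, -60, -12, 192, -156, -420.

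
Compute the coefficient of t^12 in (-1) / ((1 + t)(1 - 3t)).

Partial fractions give a closed form: a_n = (-1/4)·(-1)^n + (-3/4)·3^n.
At n = 12: a_12 = -398581.

-398581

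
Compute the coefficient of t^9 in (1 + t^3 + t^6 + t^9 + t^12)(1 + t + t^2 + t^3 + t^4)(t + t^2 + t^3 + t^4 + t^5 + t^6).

(1 + t^3 + t^6 + t^9 + t^12) has coefficients 1,0,0,1,0,0,1,0,0,1 for degrees 0…9.
(1 + t + t^2 + t^3 + t^4) has coefficients 1,1,1,1,1,0,0,0,0,0 for degrees 0…9.
Finally multiplying by (t + t^2 + t^3 + t^4 + t^5 + t^6), the product of all factors after the first has coefficients 0,1,2,3,4,5,5,4,3,2 for degrees 0…9.
[t^9] = 1·2 + 1·5 + 1·3 + 1·0 = 10.

10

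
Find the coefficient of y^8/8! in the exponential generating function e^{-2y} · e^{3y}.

The EGF product rule gives c_8 = Σ_{k_1+k_2=8} C(8; k_1,k_2) · ∏ g_i(k_i), where e^{-2y} gives (-2)^k; e^{3y} gives (3)^k.
g_1(k) for k = 0…8: 1, -2, 4, -8, 16, -32, 64, -128, 256.
g_2(k) for k = 0…8: 1, 3, 9, 27, 81, 243, 729, 2187, 6561.
c_8 = Σ_k C(8,k)·g_1(k)·g_2(8−k) = 1·1·6561 + 8·(-2)·2187 + 28·4·729 + 56·(-8)·243 + 70·16·81 + 56·(-32)·27 + 28·64·9 + 8·(-128)·3 + 1·256·1 = 6561 − 34992 + 81648 − 108864 + 90720 − 48384 + 16128 − 3072 + 256 = 1.

1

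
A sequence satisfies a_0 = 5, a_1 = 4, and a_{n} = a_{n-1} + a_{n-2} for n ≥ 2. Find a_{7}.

92

The ordinary generating function has denominator 1 - q - q^2.
Iterating the recurrence: a_0,…,a_{7} = 5, 4, 9, 13, 22, 35, 57, 92.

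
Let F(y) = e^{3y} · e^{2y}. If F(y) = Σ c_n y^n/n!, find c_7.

78125

The EGF product rule gives c_7 = Σ_{k_1+k_2=7} C(7; k_1,k_2) · ∏ g_i(k_i), where e^{3y} gives (3)^k; e^{2y} gives (2)^k.
g_1(k) for k = 0…7: 1, 3, 9, 27, 81, 243, 729, 2187.
g_2(k) for k = 0…7: 1, 2, 4, 8, 16, 32, 64, 128.
c_7 = Σ_k C(7,k)·g_1(k)·g_2(7−k) = 1·1·128 + 7·3·64 + 21·9·32 + 35·27·16 + 35·81·8 + 21·243·4 + 7·729·2 + 1·2187·1 = 128 + 1344 + 6048 + 15120 + 22680 + 20412 + 10206 + 2187 = 78125.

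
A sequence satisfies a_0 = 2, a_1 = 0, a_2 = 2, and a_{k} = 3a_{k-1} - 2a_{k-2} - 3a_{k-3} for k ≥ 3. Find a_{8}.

The ordinary generating function has denominator 1 - 3x + 2x^2 + 3x^3.
Iterating the recurrence: a_0,…,a_{8} = 2, 0, 2, 0, -4, -18, -46, -90, -124.

-124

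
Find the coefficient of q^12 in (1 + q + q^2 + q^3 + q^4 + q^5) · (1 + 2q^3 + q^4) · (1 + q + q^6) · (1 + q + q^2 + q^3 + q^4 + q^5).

(1 + q + q^2 + q^3 + q^4 + q^5) has coefficients 1,1,1,1,1,1 for degrees 0…5.
(1 + 2q^3 + q^4) has coefficients 1,0,0,2,1,0,0,0,0,0,0,0,0 for degrees 0…12.
Multiplying by (1 + q + q^6) gives running coefficients 1,1,0,2,3,1,1,0,0,2,1,0,0 for degrees 0…12.
Finally multiplying by (1 + q + q^2 + q^3 + q^4 + q^5), the product of all factors after the first has coefficients 1,2,2,4,7,8,8,7,7,7,5,4,3 for degrees 0…12.
[q^12] = 1·3 + 1·4 + 1·5 + 1·7 + 1·7 + 1·7 = 33.

33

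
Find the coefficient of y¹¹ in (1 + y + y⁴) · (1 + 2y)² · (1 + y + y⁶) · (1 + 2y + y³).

(1 + y + y⁴) has coefficients 1,1,0,0,1 for degrees 0…4.
(1 + 2y)² has coefficients 1,4,4,0,0,0,0,0,0,0,0,0 for degrees 0…11.
Multiplying by (1 + y + y⁶) gives running coefficients 1,5,8,4,0,0,1,4,4,0,0,0 for degrees 0…11.
Finally multiplying by (1 + 2y + y³), the product of all factors after the first has coefficients 1,7,18,21,13,8,5,6,12,9,4,4 for degrees 0…11.
[y¹¹] = 1·4 + 1·4 + 1·6 = 14.

14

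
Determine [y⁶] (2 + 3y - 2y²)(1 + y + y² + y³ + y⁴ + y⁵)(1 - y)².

(2 + 3y - 2y²) has coefficients 2,3,-2 for degrees 0…2.
(1 + y + y² + y³ + y⁴ + y⁵) has coefficients 1,1,1,1,1,1,0 for degrees 0…6.
Finally multiplying by (1 - y)², the product of all factors after the first has coefficients 1,-1,0,0,0,0,-1 for degrees 0…6.
[y⁶] = 2·(-1) + 3·0 − 2·0 = -2.

-2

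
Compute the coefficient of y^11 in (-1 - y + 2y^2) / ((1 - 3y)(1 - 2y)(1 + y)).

The denominator gives the recurrence a_n = 4a_(n−1) − a_(n−2) − 6a_(n−3) for n ≥ 3; the numerator fixes a_0 = -1, a_1 = -5, a_2 = -17.
Iterating: -1, -5, -17, -57, -181, -565, -1737, -5297, -16061, -48525, -146257, -440137, so a_11 = -440137.

-440137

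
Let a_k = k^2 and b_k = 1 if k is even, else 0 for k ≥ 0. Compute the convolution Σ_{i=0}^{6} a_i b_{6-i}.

56

This is [x^6] in the product of the two ordinary generating functions.
Σ = 0·1 + 1·0 + 4·1 + 9·0 + 16·1 + 25·0 + 36·1 = 56.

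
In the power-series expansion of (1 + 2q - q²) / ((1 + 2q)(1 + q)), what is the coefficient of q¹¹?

1022

The denominator gives the recurrence a_n = −3a_(n−1) − 2a_(n−2) for n ≥ 3; the numerator fixes a_0 = 1, a_1 = -1, a_2 = 0.
Iterating: 1, -1, 0, 2, -6, 14, -30, 62, -126, 254, -510, 1022, so a_11 = 1022.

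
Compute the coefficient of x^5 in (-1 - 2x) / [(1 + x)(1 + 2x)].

1

The denominator gives the recurrence a_n = −3a_(n−1) − 2a_(n−2) for n ≥ 2; the numerator fixes a_0 = -1, a_1 = 1.
Iterating: -1, 1, -1, 1, -1, 1, so a_5 = 1.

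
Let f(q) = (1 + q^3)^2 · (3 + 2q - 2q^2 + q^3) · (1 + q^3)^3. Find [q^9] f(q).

40

(1 + q^3)^2 has coefficients 1,0,0,2,0,0,1 for degrees 0…6.
(3 + 2q - 2q^2 + q^3) has coefficients 3,2,-2,1,0,0,0,0,0,0 for degrees 0…9.
Finally multiplying by (1 + q^3)^3, the product of all factors after the first has coefficients 3,2,-2,10,6,-6,12,6,-6,6 for degrees 0…9.
[q^9] = 1·6 + 2·12 + 1·10 = 40.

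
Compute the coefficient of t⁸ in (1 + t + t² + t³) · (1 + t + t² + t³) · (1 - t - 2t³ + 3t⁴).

5

(1 + t + t² + t³) has coefficients 1,1,1,1 for degrees 0…3.
(1 + t + t² + t³) has coefficients 1,1,1,1,0,0,0,0,0 for degrees 0…8.
Finally multiplying by (1 - t - 2t³ + 3t⁴), the product of all factors after the first has coefficients 1,0,0,-2,0,1,1,3,0 for degrees 0…8.
[t⁸] = 1·0 + 1·3 + 1·1 + 1·1 = 5.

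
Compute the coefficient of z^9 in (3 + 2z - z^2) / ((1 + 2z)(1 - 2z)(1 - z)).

The denominator gives the recurrence a_n = a_(n−1) + 4a_(n−2) − 4a_(n−3) for n ≥ 3; the numerator fixes a_0 = 3, a_1 = 5, a_2 = 16.
Iterating: 3, 5, 16, 24, 68, 100, 276, 404, 1108, 1620, so a_9 = 1620.

1620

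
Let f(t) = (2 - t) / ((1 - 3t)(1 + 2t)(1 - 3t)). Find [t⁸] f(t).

63088

The denominator gives the recurrence a_n = 4a_(n−1) + 3a_(n−2) − 18a_(n−3) for n ≥ 3; the numerator fixes a_0 = 2, a_1 = 7, a_2 = 34.
Iterating: 2, 7, 34, 121, 460, 1591, 5566, 18757, 63088, so a_8 = 63088.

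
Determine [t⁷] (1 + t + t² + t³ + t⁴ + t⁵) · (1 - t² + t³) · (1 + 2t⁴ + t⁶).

(1 + t + t² + t³ + t⁴ + t⁵) has coefficients 1,1,1,1,1,1 for degrees 0…5.
(1 - t² + t³) has coefficients 1,0,-1,1,0,0,0,0 for degrees 0…7.
Finally multiplying by (1 + 2t⁴ + t⁶), the product of all factors after the first has coefficients 1,0,-1,1,2,0,-1,2 for degrees 0…7.
[t⁷] = 1·2 + 1·(-1) + 1·0 + 1·2 + 1·1 + 1·(-1) = 3.

3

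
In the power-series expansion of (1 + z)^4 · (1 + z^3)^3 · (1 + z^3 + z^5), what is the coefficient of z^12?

(1 + z)^4 has coefficients 1,4,6,4,1 for degrees 0…4.
(1 + z^3)^3 has coefficients 1,0,0,3,0,0,3,0,0,1,0,0,0 for degrees 0…12.
Finally multiplying by (1 + z^3 + z^5), the product of all factors after the first has coefficients 1,0,0,4,0,1,6,0,3,4,0,3,1 for degrees 0…12.
[z^12] = 1·1 + 4·3 + 6·0 + 4·4 + 1·3 = 32.

32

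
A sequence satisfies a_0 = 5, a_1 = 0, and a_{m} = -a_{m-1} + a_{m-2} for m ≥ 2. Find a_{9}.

The ordinary generating function has denominator 1 + z - z^2.
Iterating the recurrence: a_0,…,a_{9} = 5, 0, 5, -5, 10, -15, 25, -40, 65, -105.

-105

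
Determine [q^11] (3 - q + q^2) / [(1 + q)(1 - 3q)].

The denominator gives the recurrence a_n = 2a_(n−1) + 3a_(n−2) for n ≥ 3; the numerator fixes a_0 = 3, a_1 = 5, a_2 = 20.
Iterating: 3, 5, 20, 55, 170, 505, 1520, 4555, 13670, 41005, 123020, 369055, so a_11 = 369055.

369055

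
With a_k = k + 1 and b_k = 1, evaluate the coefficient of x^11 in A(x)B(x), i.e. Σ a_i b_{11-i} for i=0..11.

Write out a_i and b_{11-i} for i = 0,…,11 and sum the products.
Σ = 1·1 + 2·1 + 3·1 + 4·1 + 5·1 + 6·1 + 7·1 + 8·1 + 9·1 + 10·1 + 11·1 + 12·1 = 78.

78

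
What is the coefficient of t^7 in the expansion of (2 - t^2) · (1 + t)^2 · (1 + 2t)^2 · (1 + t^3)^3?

(2 - t^2) has coefficients 2,0,-1 for degrees 0…2.
(1 + t)^2 has coefficients 1,2,1,0,0,0,0,0 for degrees 0…7.
Multiplying by (1 + 2t)^2 gives running coefficients 1,6,13,12,4,0,0,0 for degrees 0…7.
Finally multiplying by (1 + t^3)^3, the product of all factors after the first has coefficients 1,6,13,15,22,39,39,30 for degrees 0…7.
[t^7] = 2·30 − 1·39 = 21.

21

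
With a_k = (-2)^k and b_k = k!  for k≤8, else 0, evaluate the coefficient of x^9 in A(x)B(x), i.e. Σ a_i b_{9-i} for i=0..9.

Write out a_i and b_{9-i} for i = 0,…,9 and sum the products.
Σ = 1·0 − 2·40320 + 4·5040 − 8·720 + 16·120 − 32·24 + 64·6 − 128·2 + 256·1 − 512·1 = -65216.

-65216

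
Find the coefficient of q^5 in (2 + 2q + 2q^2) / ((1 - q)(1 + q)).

2

The denominator gives the recurrence a_n = a_(n−2) for n ≥ 3; the numerator fixes a_0 = 2, a_1 = 2, a_2 = 4.
Iterating: 2, 2, 4, 2, 4, 2, so a_5 = 2.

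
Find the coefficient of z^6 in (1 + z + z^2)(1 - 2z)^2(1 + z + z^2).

(1 + z + z^2) has coefficients 1,1,1 for degrees 0…2.
(1 - 2z)^2 has coefficients 1,-4,4,0,0,0,0 for degrees 0…6.
Finally multiplying by (1 + z + z^2), the product of all factors after the first has coefficients 1,-3,1,0,4,0,0 for degrees 0…6.
[z^6] = 1·0 + 1·0 + 1·4 = 4.

4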